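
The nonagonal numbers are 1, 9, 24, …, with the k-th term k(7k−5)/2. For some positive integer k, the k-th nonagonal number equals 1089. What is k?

18

Set n(7n−5)/2 = 1089, giving 7n² − 5n − 2178 = 0.
The discriminant is 25 + 56·1089 = 61009, and √61009 = 247.
So n = (5 + 247) / 14 = 252/14 = 18.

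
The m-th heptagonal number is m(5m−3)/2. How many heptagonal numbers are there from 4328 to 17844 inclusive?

The n-th heptagonal number is n(5n−3)/2.
Smallest index with value ≥ 4328: n = 42 (giving 4347).
Largest index with value ≤ 17844: n = 84 (giving 17514).
Indices 42 through 84: 43 terms.

43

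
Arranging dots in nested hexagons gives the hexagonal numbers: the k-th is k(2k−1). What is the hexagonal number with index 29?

1653

The 29th hexagonal number is n(2n−1) with n = 29.
29·(2·29 − 1) = 29·57 = 1653.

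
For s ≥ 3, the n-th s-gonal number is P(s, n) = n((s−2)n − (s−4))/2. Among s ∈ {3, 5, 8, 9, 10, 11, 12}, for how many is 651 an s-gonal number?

2

s = 3: P(3, 35) = 630 and P(3, 36) = 666; 651 is not s-gonal.
s = 5: P(5, 21) = 651. ✓
s = 8: P(8, 15) = 645 and P(8, 16) = 736; 651 is not s-gonal.
s = 9: P(9, 14) = 651. ✓
s = 10: P(10, 13) = 637 and P(10, 14) = 742; 651 is not s-gonal.
s = 11: P(11, 12) = 606 and P(11, 13) = 715; 651 is not s-gonal.
s = 12: P(12, 11) = 561 and P(12, 12) = 672; 651 is not s-gonal.
Hits: s ∈ {5, 9} → 2.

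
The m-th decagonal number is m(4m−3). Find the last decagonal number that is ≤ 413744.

411201

Solve n(4n−3) ≤ 413744 for integer n.
n = 321 gives 411201 ≤ 413744, while n = 322 gives 413770 > 413744; so the answer is 411201.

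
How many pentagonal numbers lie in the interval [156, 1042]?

The n-th pentagonal number is n(3n−1)/2.
Smallest index with value ≥ 156: n = 11 (giving 176).
Largest index with value ≤ 1042: n = 26 (giving 1001).
Indices 11 through 26: 16 terms.

16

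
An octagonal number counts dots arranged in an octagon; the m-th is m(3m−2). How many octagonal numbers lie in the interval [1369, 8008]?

The n-th octagonal number is n(3n−2).
Smallest index with value ≥ 1369: n = 22 (giving 1408).
Largest index with value ≤ 8008: n = 52 (giving 8008).
Indices 22 through 52: 31 terms.

31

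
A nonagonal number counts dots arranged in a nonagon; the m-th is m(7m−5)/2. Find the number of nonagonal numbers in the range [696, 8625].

36

The n-th nonagonal number is n(7n−5)/2.
Smallest index with value ≥ 696: n = 15 (giving 750).
Largest index with value ≤ 8625: n = 50 (giving 8625).
Indices 15 through 50: 36 terms.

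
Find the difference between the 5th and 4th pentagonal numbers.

Consecutive pentagonal numbers differ by 3n − 2: here 3·5 − 2 = 13.

13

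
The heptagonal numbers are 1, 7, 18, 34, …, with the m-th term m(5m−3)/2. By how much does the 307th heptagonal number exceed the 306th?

Consecutive heptagonal numbers differ by 5n − 4: here 5·307 − 4 = 1531.

1531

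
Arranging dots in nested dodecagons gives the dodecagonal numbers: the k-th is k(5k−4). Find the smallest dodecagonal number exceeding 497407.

Solve n(5n−4) > 497407 for integer n.
The largest n with value ≤ 497407 is 315 (since 494865 ≤ 497407 < 498016), so the first above is n = 316, value 498016.

498016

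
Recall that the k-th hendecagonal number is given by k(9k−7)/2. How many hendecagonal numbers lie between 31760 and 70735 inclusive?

41

The n-th hendecagonal number is n(9n−7)/2.
Smallest index with value ≥ 31760: n = 85 (giving 32215).
Largest index with value ≤ 70735: n = 125 (giving 69875).
Indices 85 through 125: 41 terms.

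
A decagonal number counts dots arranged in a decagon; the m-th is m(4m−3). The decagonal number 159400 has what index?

200

Set n(4n−3) = 159400, giving 4n² − 3n − 159400 = 0.
The discriminant is 9 + 16·159400 = 2550409, and √2550409 = 1597.
So n = (3 + 1597) / 8 = 1600/8 = 200.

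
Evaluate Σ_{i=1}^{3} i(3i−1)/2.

Σ i(3i−1)/2 = (3Σi² − Σi) / 2 over i = 1..3.
Σi = 6 and Σi² = 14.
(3·14 − 1·6) / 2 = 36/2 = 18.

18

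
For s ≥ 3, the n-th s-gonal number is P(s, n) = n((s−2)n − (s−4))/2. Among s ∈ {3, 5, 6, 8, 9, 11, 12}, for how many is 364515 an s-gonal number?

1

s = 3: P(3, 853) = 364231 and P(3, 854) = 365085; 364515 is not s-gonal.
s = 5: P(5, 493) = 364327 and P(5, 494) = 365807; 364515 is not s-gonal.
s = 6: P(6, 427) = 364231 and P(6, 428) = 365940; 364515 is not s-gonal.
s = 8: P(8, 348) = 362616 and P(8, 349) = 364705; 364515 is not s-gonal.
s = 9: P(9, 323) = 364344 and P(9, 324) = 366606; 364515 is not s-gonal.
s = 11: P(11, 285) = 364515. ✓
s = 12: P(12, 270) = 363420 and P(12, 271) = 366121; 364515 is not s-gonal.
Hits: s ∈ {11} → 1.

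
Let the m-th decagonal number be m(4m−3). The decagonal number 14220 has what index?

Set n(4n−3) = 14220, giving 4n² − 3n − 14220 = 0.
The discriminant is 9 + 16·14220 = 227529, and √227529 = 477.
So n = (3 + 477) / 8 = 480/8 = 60.
Check: 60·(4·60 − 3) = 14220. ✓

60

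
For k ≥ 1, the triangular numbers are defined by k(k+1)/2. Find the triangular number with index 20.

20·21/2 = 420/2 = 210.

210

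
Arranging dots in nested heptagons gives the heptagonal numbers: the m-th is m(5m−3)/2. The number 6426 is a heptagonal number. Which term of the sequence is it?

Set n(5n−3)/2 = 6426, giving 5n² − 3n − 12852 = 0.
The discriminant is 9 + 40·6426 = 257049, and √257049 = 507.
So n = (3 + 507) / 10 = 510/10 = 51.
Check: 51·(5·51 − 3)/2 = 6426. ✓

51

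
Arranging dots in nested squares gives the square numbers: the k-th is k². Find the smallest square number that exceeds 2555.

2601

Solve n² > 2555 for integer n.
The largest n with value ≤ 2555 is 50 (since 2500 ≤ 2555 < 2601), so the first above is n = 51, value 2601.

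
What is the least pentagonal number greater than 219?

247

Solve n(3n−1)/2 > 219 for integer n.
The largest n with value ≤ 219 is 12 (since 210 ≤ 219 < 247), so the first above is n = 13, value 247.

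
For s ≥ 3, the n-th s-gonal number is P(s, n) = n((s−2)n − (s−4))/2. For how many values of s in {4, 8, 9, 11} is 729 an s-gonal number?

s = 4: P(4, 27) = 729. ✓
s = 8: P(8, 15) = 645 and P(8, 16) = 736; 729 is not s-gonal.
s = 9: P(9, 14) = 651 and P(9, 15) = 750; 729 is not s-gonal.
s = 11: P(11, 13) = 715 and P(11, 14) = 833; 729 is not s-gonal.
Hits: s ∈ {4} → 1.

1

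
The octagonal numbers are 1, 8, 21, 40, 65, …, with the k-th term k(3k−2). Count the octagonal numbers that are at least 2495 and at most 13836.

39

The n-th octagonal number is n(3n−2).
Smallest index with value ≥ 2495: n = 30 (giving 2640).
Largest index with value ≤ 13836: n = 68 (giving 13736).
Indices 30 through 68: 39 terms.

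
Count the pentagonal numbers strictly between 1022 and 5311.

The n-th pentagonal number is n(3n−1)/2.
Smallest index with value > 1022: n = 27 (giving 1080).
Largest index with value < 5311: n = 59 (giving 5192).
Indices 27 through 59: 33 terms.

33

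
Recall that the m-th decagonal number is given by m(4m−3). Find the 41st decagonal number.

6601

41·(4·41 − 3) = 41·161 = 6601.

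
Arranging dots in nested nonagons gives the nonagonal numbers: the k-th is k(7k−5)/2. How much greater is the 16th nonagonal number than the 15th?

106

Consecutive nonagonal numbers differ by 7n − 6: here 7·16 − 6 = 106.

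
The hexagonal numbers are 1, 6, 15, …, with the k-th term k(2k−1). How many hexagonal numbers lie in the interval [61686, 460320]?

305

The n-th hexagonal number is n(2n−1).
Smallest index with value ≥ 61686: n = 176 (giving 61776).
Largest index with value ≤ 460320: n = 480 (giving 460320).
Indices 176 through 480: 305 terms.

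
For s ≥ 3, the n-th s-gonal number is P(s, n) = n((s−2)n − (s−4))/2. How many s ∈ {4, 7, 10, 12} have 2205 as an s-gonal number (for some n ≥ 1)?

s = 4: P(4, 46) = 2116 and P(4, 47) = 2209; 2205 is not s-gonal.
s = 7: P(7, 30) = 2205. ✓
s = 10: P(10, 23) = 2047 and P(10, 24) = 2232; 2205 is not s-gonal.
s = 12: P(12, 21) = 2121 and P(12, 22) = 2332; 2205 is not s-gonal.
Hits: s ∈ {7} → 1.

1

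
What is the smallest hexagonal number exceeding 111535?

112101

Solve n(2n−1) > 111535 for integer n.
The largest n with value ≤ 111535 is 236 (since 111156 ≤ 111535 < 112101), so the first above is n = 237, value 112101.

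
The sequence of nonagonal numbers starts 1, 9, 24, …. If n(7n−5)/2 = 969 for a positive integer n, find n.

Set n(7n−5)/2 = 969, giving 7n² − 5n − 1938 = 0.
So n = (5 + 233) / 14 = 238/14 = 17.
Check: 17·(7·17 − 5)/2 = 969. ✓

17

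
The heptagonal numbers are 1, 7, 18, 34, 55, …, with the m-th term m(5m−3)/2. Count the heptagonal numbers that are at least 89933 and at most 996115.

442

The n-th heptagonal number is n(5n−3)/2.
Smallest index with value ≥ 89933: n = 190 (giving 89965).
Largest index with value ≤ 996115: n = 631 (giving 994456).
Indices 190 through 631: 442 terms.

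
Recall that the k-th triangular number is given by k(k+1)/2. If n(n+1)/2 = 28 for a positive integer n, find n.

7

Set n(n+1)/2 = 28, giving n² + n − 56 = 0.
So n = (-1 + 15) / 2 = 14/2 = 7.
Check: 7·8/2 = 28. ✓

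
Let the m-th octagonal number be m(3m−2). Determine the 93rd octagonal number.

93·(3·93 − 2) = 93·277 = 25761.

25761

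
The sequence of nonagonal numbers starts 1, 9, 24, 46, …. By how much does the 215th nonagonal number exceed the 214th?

1499

Consecutive nonagonal numbers differ by 7n − 6: here 7·215 − 6 = 1499.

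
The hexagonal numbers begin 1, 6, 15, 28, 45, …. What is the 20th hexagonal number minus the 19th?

Consecutive hexagonal numbers differ by 4n − 3: here 4·20 − 3 = 77.

77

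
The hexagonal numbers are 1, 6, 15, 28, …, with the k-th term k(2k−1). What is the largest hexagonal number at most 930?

Solve n(2n−1) ≤ 930 for integer n.
n = 21 gives 861 ≤ 930, while n = 22 gives 946 > 930; so the answer is 861.

861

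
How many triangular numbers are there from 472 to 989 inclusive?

The n-th triangular number is n(n+1)/2.
Smallest index with value ≥ 472: n = 31 (giving 496).
Largest index with value ≤ 989: n = 43 (giving 946).
Indices 31 through 43: 13 terms.

13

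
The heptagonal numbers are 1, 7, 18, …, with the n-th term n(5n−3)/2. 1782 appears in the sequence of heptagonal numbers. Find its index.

Set n(5n−3)/2 = 1782, giving 5n² − 3n − 3564 = 0.
So n = (3 + 267) / 10 = 270/10 = 27.

27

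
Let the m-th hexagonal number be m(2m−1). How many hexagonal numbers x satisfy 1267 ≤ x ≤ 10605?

48

The n-th hexagonal number is n(2n−1).
Smallest index with value ≥ 1267: n = 26 (giving 1326).
Largest index with value ≤ 10605: n = 73 (giving 10585).
Indices 26 through 73: 48 terms.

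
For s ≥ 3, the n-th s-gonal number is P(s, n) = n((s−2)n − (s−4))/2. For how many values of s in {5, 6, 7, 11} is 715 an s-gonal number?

2

s = 5: P(5, 22) = 715. ✓
s = 6: P(6, 19) = 703 and P(6, 20) = 780; 715 is not s-gonal.
s = 7: P(7, 17) = 697 and P(7, 18) = 783; 715 is not s-gonal.
s = 11: P(11, 13) = 715. ✓
Hits: s ∈ {5, 11} → 2.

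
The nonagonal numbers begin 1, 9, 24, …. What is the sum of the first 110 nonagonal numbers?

Σ i(7i−5)/2 = (7Σi² − 5Σi) / 2 over i = 1..110.
Σi = 6105 and Σi² = 449735.
(7·449735 − 5·6105) / 2 = 3117620/2 = 1558810.

1558810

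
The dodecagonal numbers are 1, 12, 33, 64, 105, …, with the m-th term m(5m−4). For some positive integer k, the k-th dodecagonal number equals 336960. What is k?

260

Set n(5n−4) = 336960, giving 5n² − 4n − 336960 = 0.
So n = (4 + 2596) / 10 = 2600/10 = 260.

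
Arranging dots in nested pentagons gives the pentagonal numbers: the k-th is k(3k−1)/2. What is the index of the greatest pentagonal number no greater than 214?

12

Solve n(3n−1)/2 ≤ 214 for integer n.
n = 12 gives 210 ≤ 214, while n = 13 gives 247 > 214; so the answer is index 12.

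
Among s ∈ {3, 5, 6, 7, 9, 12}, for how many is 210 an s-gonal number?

s = 3: P(3, 20) = 210. ✓
s = 5: P(5, 12) = 210. ✓
s = 6: P(6, 10) = 190 and P(6, 11) = 231; 210 is not s-gonal.
s = 7: P(7, 9) = 189 and P(7, 10) = 235; 210 is not s-gonal.
s = 9: P(9, 8) = 204 and P(9, 9) = 261; 210 is not s-gonal.
s = 12: P(12, 6) = 156 and P(12, 7) = 217; 210 is not s-gonal.
Hits: s ∈ {3, 5} → 2.

2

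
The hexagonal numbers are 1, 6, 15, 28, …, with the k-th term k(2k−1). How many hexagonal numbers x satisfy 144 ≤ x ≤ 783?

The n-th hexagonal number is n(2n−1).
Smallest index with value ≥ 144: n = 9 (giving 153).
Largest index with value ≤ 783: n = 20 (giving 780).
Indices 9 through 20: 12 terms.

12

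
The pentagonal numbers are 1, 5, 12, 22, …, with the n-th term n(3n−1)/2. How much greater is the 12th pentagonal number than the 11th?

34

Consecutive pentagonal numbers differ by 3n − 2: here 3·12 − 2 = 34.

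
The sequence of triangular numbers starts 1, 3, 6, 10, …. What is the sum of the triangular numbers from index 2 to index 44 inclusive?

15179

Σ i(i+1)/2 = (Σi² + Σi) / 2 over i = 2..44.
Σi = 990 − 1 = 989 and Σi² = 29370 − 1 = 29369.
(1·29369 + 1·989) / 2 = 30358/2 = 15179.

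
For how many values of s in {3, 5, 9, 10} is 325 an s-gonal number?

2

s = 3: P(3, 25) = 325. ✓
s = 5: P(5, 14) = 287 and P(5, 15) = 330; 325 is not s-gonal.
s = 9: P(9, 10) = 325. ✓
s = 10: P(10, 9) = 297 and P(10, 10) = 370; 325 is not s-gonal.
Hits: s ∈ {3, 9} → 2.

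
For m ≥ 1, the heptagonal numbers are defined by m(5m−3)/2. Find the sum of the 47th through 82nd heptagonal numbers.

Σ i(5i−3)/2 = (5Σi² − 3Σi) / 2 over i = 47..82.
Σi = 3403 − 1081 = 2322 and Σi² = 187165 − 33511 = 153654.
(5·153654 − 3·2322) / 2 = 761304/2 = 380652.

380652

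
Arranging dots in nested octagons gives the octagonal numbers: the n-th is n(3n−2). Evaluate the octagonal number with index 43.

43·(3·43 − 2) = 43·127 = 5461.

5461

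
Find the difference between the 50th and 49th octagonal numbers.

Consecutive octagonal numbers differ by 6n − 5: here 6·50 − 5 = 295.

295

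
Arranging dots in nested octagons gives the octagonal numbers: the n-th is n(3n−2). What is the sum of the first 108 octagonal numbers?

1265490

Σ i(3i−2) = 3Σi² − 2Σi over i = 1..108.
Σi = 5886 and Σi² = 425754.
3·425754 − 2·5886 = 1265490.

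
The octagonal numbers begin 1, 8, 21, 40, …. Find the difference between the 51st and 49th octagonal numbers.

51·(3·51 − 2) = 7701 and 49·(3·49 − 2) = 7105.
Difference: 7701 − 7105 = 596.

596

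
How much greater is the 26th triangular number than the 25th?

26

Consecutive triangular numbers differ by n: T_{26} − T_{25} = 26.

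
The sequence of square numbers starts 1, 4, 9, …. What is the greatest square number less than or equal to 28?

25

Solve n² ≤ 28 for integer n.
n = 5 gives 25 ≤ 28, while n = 6 gives 36 > 28; so the answer is 25.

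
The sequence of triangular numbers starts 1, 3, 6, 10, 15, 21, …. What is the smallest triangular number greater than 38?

Solve n(n+1)/2 > 38 for integer n.
The largest n with value ≤ 38 is 8 (since 36 ≤ 38 < 45), so the first above is n = 9, value 45.

45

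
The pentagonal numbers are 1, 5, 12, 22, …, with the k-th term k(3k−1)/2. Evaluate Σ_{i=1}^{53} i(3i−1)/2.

Σ i(3i−1)/2 = (3Σi² − Σi) / 2 over i = 1..53.
Σi = 1431 and Σi² = 51039.
(3·51039 − 1·1431) / 2 = 151686/2 = 75843.

75843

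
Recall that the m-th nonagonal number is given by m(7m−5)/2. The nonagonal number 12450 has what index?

Set n(7n−5)/2 = 12450, giving 7n² − 5n − 24900 = 0.
So n = (5 + 835) / 14 = 840/14 = 60.
Check: 60·(7·60 − 5)/2 = 12450. ✓

60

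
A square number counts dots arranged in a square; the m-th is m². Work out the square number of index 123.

The 123rd square number is n² with n = 123.
123² = 15129.

15129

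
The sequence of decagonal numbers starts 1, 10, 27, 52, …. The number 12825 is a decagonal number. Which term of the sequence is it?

Set n(4n−3) = 12825, giving 4n² − 3n − 12825 = 0.
So n = (3 + 453) / 8 = 456/8 = 57.
Check: 57·(4·57 − 3) = 12825. ✓

57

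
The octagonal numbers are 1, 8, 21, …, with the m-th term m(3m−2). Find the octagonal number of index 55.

The 55th octagonal number is n(3n−2) with n = 55.
55·(3·55 − 2) = 55·163 = 8965.

8965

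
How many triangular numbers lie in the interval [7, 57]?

7

The n-th triangular number is n(n+1)/2.
Smallest index with value ≥ 7: n = 4 (giving 10).
Largest index with value ≤ 57: n = 10 (giving 55).
Indices 4 through 10: 7 terms.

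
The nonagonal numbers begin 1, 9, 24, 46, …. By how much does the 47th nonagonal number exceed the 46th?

323

Consecutive nonagonal numbers differ by 7n − 6: here 7·47 − 6 = 323.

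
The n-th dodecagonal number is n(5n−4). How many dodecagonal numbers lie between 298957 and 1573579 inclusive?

317

The n-th dodecagonal number is n(5n−4).
Smallest index with value ≥ 298957: n = 245 (giving 299145).
Largest index with value ≤ 1573579: n = 561 (giving 1571361).
Indices 245 through 561: 317 terms.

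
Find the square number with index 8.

The 8th square number is n² with n = 8.
8² = 64.

64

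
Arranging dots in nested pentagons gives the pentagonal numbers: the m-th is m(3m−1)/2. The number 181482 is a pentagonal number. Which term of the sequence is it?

Set n(3n−1)/2 = 181482, giving 3n² − n − 362964 = 0.
The discriminant is 1 + 24·181482 = 4355569, and √4355569 = 2087.
So n = (1 + 2087) / 6 = 2088/6 = 348.

348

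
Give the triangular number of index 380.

The 380th triangular number is n(n+1)/2 with n = 380.
380·381/2 = 144780/2 = 72390.

72390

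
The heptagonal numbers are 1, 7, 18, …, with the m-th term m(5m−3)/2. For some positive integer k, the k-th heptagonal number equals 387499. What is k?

Set n(5n−3)/2 = 387499, giving 5n² − 3n − 774998 = 0.
So n = (3 + 3937) / 10 = 3940/10 = 394.

394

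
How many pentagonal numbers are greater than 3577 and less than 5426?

11

The n-th pentagonal number is n(3n−1)/2.
Smallest index with value > 3577: n = 50 (giving 3725).
Largest index with value < 5426: n = 60 (giving 5370).
Indices 50 through 60: 11 terms.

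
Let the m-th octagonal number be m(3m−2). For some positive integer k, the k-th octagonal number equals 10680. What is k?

Set n(3n−2) = 10680, giving 3n² − 2n − 10680 = 0.
The discriminant is 4 + 12·10680 = 128164, and √128164 = 358.
So n = (2 + 358) / 6 = 360/6 = 60.

60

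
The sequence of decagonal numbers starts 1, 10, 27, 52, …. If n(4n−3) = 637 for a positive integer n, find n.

13

Set n(4n−3) = 637, giving 4n² − 3n − 637 = 0.
So n = (3 + 101) / 8 = 104/8 = 13.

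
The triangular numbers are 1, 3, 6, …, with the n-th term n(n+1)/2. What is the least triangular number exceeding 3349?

3403

Solve n(n+1)/2 > 3349 for integer n.
The largest n with value ≤ 3349 is 81 (since 3321 ≤ 3349 < 3403), so the first above is n = 82, value 3403.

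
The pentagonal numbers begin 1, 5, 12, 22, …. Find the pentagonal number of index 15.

15·(3·15 − 1)/2 = 15·44/2 = 15·22 = 330.

330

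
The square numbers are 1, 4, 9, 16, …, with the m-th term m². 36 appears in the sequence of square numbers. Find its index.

We need n² = 36, so n = √36 = 6.
Check: 6² = 36. ✓

6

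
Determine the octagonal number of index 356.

The 356th octagonal number is n(3n−2) with n = 356.
356·(3·356 − 2) = 356·1066 = 379496.

379496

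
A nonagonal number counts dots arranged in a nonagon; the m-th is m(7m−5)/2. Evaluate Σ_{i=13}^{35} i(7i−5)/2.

Σ i(7i−5)/2 = (7Σi² − 5Σi) / 2 over i = 13..35.
Σi = 630 − 78 = 552 and Σi² = 14910 − 650 = 14260.
(7·14260 − 5·552) / 2 = 97060/2 = 48530.

48530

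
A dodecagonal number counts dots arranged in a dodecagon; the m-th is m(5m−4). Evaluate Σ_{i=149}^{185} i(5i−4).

Σ i(5i−4) = 5Σi² − 4Σi over i = 149..185.
Σi = 17205 − 11026 = 6179 and Σi² = 2127685 − 1091574 = 1036111.
5·1036111 − 4·6179 = 5155839.

5155839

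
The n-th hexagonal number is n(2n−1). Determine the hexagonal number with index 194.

The 194th hexagonal number is n(2n−1) with n = 194.
194·(2·194 − 1) = 194·387 = 75078.

75078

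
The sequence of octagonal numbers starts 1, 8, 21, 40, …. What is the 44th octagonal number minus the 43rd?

Consecutive octagonal numbers differ by 6n − 5: here 6·44 − 5 = 259.

259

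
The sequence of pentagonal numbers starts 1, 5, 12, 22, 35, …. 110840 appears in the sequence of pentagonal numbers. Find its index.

272

Set n(3n−1)/2 = 110840, giving 3n² − n − 221680 = 0.
The discriminant is 1 + 24·110840 = 2660161, and √2660161 = 1631.
So n = (1 + 1631) / 6 = 1632/6 = 272.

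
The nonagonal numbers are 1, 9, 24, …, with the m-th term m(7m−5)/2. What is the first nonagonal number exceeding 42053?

Solve n(7n−5)/2 > 42053 for integer n.
The largest n with value ≤ 42053 is 109 (since 41311 ≤ 42053 < 42075), so the first above is n = 110, value 42075.

42075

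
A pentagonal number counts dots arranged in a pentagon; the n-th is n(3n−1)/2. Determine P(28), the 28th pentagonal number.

28·(3·28 − 1)/2 = 28·83/2 = 1162.

1162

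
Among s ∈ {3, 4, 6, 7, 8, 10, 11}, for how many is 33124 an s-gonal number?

s = 3: P(3, 256) = 32896 and P(3, 257) = 33153; 33124 is not s-gonal.
s = 4: P(4, 182) = 33124. ✓
s = 6: P(6, 128) = 32640 and P(6, 129) = 33153; 33124 is not s-gonal.
s = 7: P(7, 115) = 32890 and P(7, 116) = 33466; 33124 is not s-gonal.
s = 8: P(8, 105) = 32865 and P(8, 106) = 33496; 33124 is not s-gonal.
s = 10: P(10, 91) = 32851 and P(10, 92) = 33580; 33124 is not s-gonal.
s = 11: P(11, 86) = 32981 and P(11, 87) = 33756; 33124 is not s-gonal.
Hits: s ∈ {4} → 1.

1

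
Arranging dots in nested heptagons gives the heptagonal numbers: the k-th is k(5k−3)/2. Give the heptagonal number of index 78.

15093

The 78th heptagonal number is n(5n−3)/2 with n = 78.
78·(5·78 − 3)/2 = 78·387/2 = 15093.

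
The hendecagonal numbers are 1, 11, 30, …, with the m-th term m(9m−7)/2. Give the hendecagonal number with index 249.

278133

The 249th hendecagonal number is n(9n−7)/2 with n = 249.
249·(9·249 − 7)/2 = 249·2234/2 = 249·1117 = 278133.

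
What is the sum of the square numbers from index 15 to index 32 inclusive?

Σ_{i=15}^{32} i² = 11440 − 1015 = 10425.

10425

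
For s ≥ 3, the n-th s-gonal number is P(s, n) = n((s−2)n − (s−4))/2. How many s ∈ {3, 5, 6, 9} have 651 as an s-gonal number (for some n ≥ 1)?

s = 3: P(3, 35) = 630 and P(3, 36) = 666; 651 is not s-gonal.
s = 5: P(5, 21) = 651. ✓
s = 6: P(6, 18) = 630 and P(6, 19) = 703; 651 is not s-gonal.
s = 9: P(9, 14) = 651. ✓
Hits: s ∈ {5, 9} → 2.

2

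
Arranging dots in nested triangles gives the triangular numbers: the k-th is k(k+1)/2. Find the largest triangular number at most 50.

45

Solve n(n+1)/2 ≤ 50 for integer n.
n = 9 gives 45 ≤ 50, while n = 10 gives 55 > 50; so the answer is 45.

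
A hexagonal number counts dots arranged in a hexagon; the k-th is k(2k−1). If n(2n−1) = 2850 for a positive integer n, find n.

38

Set n(2n−1) = 2850, giving 2n² − n − 2850 = 0.
The discriminant is 1 + 8·2850 = 22801, and √22801 = 151.
So n = (1 + 151) / 4 = 152/4 = 38.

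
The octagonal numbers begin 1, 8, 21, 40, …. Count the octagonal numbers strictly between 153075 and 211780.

40

The n-th octagonal number is n(3n−2).
Smallest index with value > 153075: n = 227 (giving 154133).
Largest index with value < 211780: n = 266 (giving 211736).
Indices 227 through 266: 40 terms.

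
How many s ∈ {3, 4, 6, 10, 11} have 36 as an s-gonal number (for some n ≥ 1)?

s = 3: P(3, 8) = 36. ✓
s = 4: P(4, 6) = 36. ✓
s = 6: P(6, 4) = 28 and P(6, 5) = 45; 36 is not s-gonal.
s = 10: P(10, 3) = 27 and P(10, 4) = 52; 36 is not s-gonal.
s = 11: P(11, 3) = 30 and P(11, 4) = 58; 36 is not s-gonal.
Hits: s ∈ {3, 4} → 2.

2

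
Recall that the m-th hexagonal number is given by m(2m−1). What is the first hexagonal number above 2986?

Solve n(2n−1) > 2986 for integer n.
The largest n with value ≤ 2986 is 38 (since 2850 ≤ 2986 < 3003), so the first above is n = 39, value 3003.

3003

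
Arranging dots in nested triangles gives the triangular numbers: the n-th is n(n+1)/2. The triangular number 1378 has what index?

Set n(n+1)/2 = 1378, giving n² + n − 2756 = 0.
So n = (-1 + 105) / 2 = 104/2 = 52.
Check: 52·53/2 = 1378. ✓

52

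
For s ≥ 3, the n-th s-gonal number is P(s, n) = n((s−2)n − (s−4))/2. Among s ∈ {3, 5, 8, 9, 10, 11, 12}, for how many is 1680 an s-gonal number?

s = 3: P(3, 57) = 1653 and P(3, 58) = 1711; 1680 is not s-gonal.
s = 5: P(5, 33) = 1617 and P(5, 34) = 1717; 1680 is not s-gonal.
s = 8: P(8, 24) = 1680. ✓
s = 9: P(9, 22) = 1639 and P(9, 23) = 1794; 1680 is not s-gonal.
s = 10: P(10, 20) = 1540 and P(10, 21) = 1701; 1680 is not s-gonal.
s = 11: P(11, 19) = 1558 and P(11, 20) = 1730; 1680 is not s-gonal.
s = 12: P(12, 18) = 1548 and P(12, 19) = 1729; 1680 is not s-gonal.
Hits: s ∈ {8} → 1.

1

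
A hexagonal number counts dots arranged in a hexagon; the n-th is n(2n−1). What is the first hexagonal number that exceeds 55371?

Solve n(2n−1) > 55371 for integer n.
The largest n with value ≤ 55371 is 166 (since 54946 ≤ 55371 < 55611), so the first above is n = 167, value 55611.

55611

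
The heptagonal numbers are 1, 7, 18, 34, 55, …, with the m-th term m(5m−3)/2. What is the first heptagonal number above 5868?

Solve n(5n−3)/2 > 5868 for integer n.
The largest n with value ≤ 5868 is 48 (since 5688 ≤ 5868 < 5929), so the first above is n = 49, value 5929.

5929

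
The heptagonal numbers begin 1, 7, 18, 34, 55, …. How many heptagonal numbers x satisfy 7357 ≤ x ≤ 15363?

24

The n-th heptagonal number is n(5n−3)/2.
Smallest index with value ≥ 7357: n = 55 (giving 7480).
Largest index with value ≤ 15363: n = 78 (giving 15093).
Indices 55 through 78: 24 terms.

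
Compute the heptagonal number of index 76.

The 76th heptagonal number is n(5n−3)/2 with n = 76.
76·(5·76 − 3)/2 = 76·377/2 = 14326.

14326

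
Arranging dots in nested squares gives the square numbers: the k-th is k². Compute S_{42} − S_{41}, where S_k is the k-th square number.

83

n² − (n−1)² = 2n − 1, so 42² − 41² = 2·42 − 1 = 83.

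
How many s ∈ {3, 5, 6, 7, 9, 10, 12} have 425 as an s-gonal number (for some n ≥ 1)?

1

s = 3: P(3, 28) = 406 and P(3, 29) = 435; 425 is not s-gonal.
s = 5: P(5, 17) = 425. ✓
s = 6: P(6, 14) = 378 and P(6, 15) = 435; 425 is not s-gonal.
s = 7: P(7, 13) = 403 and P(7, 14) = 469; 425 is not s-gonal.
s = 9: P(9, 11) = 396 and P(9, 12) = 474; 425 is not s-gonal.
s = 10: P(10, 10) = 370 and P(10, 11) = 451; 425 is not s-gonal.
s = 12: P(12, 9) = 369 and P(12, 10) = 460; 425 is not s-gonal.
Hits: s ∈ {5} → 1.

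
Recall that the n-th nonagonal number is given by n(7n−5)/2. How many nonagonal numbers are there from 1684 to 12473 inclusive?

The n-th nonagonal number is n(7n−5)/2.
Smallest index with value ≥ 1684: n = 23 (giving 1794).
Largest index with value ≤ 12473: n = 60 (giving 12450).
Indices 23 through 60: 38 terms.

38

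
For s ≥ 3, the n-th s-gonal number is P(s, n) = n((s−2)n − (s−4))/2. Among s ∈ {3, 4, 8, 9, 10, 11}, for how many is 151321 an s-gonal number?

s = 3: P(3, 549) = 150975 and P(3, 550) = 151525; 151321 is not s-gonal.
s = 4: P(4, 389) = 151321. ✓
s = 8: P(8, 224) = 150080 and P(8, 225) = 151425; 151321 is not s-gonal.
s = 9: P(9, 208) = 150904 and P(9, 209) = 152361; 151321 is not s-gonal.
s = 10: P(10, 194) = 149962 and P(10, 195) = 151515; 151321 is not s-gonal.
s = 11: P(11, 183) = 150060 and P(11, 184) = 151708; 151321 is not s-gonal.
Hits: s ∈ {4} → 1.

1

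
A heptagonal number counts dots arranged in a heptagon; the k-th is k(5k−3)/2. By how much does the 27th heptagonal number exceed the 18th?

27·(5·27 − 3)/2 = 1782 and 18·(5·18 − 3)/2 = 783.
Difference: 1782 − 783 = 999.

999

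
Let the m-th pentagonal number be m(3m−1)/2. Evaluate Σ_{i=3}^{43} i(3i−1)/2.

40672

Σ i(3i−1)/2 = (3Σi² − Σi) / 2 over i = 3..43.
Σi = 946 − 3 = 943 and Σi² = 27434 − 5 = 27429.
(3·27429 − 1·943) / 2 = 81344/2 = 40672.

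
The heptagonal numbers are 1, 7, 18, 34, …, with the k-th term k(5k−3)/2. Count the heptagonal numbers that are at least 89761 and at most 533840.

The n-th heptagonal number is n(5n−3)/2.
Smallest index with value ≥ 89761: n = 190 (giving 89965).
Largest index with value ≤ 533840: n = 462 (giving 532917).
Indices 190 through 462: 273 terms.

273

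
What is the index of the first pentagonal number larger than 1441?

Solve n(3n−1)/2 > 1441 for integer n.
The largest n with value ≤ 1441 is 31 (since 1426 ≤ 1441 < 1520), so the first above is n = 32, value 1520.

32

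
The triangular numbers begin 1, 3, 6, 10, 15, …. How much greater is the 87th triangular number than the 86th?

Consecutive triangular numbers differ by n: T_{87} − T_{86} = 87.

87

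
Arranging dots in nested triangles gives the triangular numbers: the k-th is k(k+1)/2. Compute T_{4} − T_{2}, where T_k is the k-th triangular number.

7

4·5/2 = 10 and 2·3/2 = 3.
Difference: 10 − 3 = 7.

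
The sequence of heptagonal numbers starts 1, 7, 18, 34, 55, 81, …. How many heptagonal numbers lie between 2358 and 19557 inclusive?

57

The n-th heptagonal number is n(5n−3)/2.
Smallest index with value ≥ 2358: n = 32 (giving 2512).
Largest index with value ≤ 19557: n = 88 (giving 19228).
Indices 32 through 88: 57 terms.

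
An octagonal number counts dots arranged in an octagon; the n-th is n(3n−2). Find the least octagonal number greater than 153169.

154133

Solve n(3n−2) > 153169 for integer n.
The largest n with value ≤ 153169 is 226 (since 152776 ≤ 153169 < 154133), so the first above is n = 227, value 154133.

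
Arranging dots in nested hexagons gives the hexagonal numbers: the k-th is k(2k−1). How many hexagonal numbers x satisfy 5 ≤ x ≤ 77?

The n-th hexagonal number is n(2n−1).
Smallest index with value ≥ 5: n = 2 (giving 6).
Largest index with value ≤ 77: n = 6 (giving 66).
Indices 2 through 6: 5 terms.

5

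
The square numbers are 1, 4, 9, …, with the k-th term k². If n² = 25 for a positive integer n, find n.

5

We need n² = 25, so n = √25 = 5.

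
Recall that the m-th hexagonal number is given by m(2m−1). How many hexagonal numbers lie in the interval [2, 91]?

The n-th hexagonal number is n(2n−1).
Smallest index with value ≥ 2: n = 2 (giving 6).
Largest index with value ≤ 91: n = 7 (giving 91).
Indices 2 through 7: 6 terms.

6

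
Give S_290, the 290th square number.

The 290th square number is n² with n = 290.
290² = 84100.

84100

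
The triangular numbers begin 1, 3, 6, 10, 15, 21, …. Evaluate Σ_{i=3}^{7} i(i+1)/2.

80

Σ i(i+1)/2 = (Σi² + Σi) / 2 over i = 3..7.
Σi = 28 − 3 = 25 and Σi² = 140 − 5 = 135.
(1·135 + 1·25) / 2 = 160/2 = 80.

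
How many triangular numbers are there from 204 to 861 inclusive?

22

The n-th triangular number is n(n+1)/2.
Smallest index with value ≥ 204: n = 20 (giving 210).
Largest index with value ≤ 861: n = 41 (giving 861).
Indices 20 through 41: 22 terms.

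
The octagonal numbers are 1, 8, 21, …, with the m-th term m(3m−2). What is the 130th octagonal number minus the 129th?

Consecutive octagonal numbers differ by 6n − 5: here 6·130 − 5 = 775.

775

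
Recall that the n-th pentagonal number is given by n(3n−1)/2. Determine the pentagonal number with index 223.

74482

The 223rd pentagonal number is n(3n−1)/2 with n = 223.
223·(3·223 − 1)/2 = 223·668/2 = 223·334 = 74482.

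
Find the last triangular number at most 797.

Solve n(n+1)/2 ≤ 797 for integer n.
n = 39 gives 780 ≤ 797, while n = 40 gives 820 > 797; so the answer is 780.

780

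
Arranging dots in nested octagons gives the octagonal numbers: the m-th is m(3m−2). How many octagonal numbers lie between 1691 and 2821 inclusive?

7

The n-th octagonal number is n(3n−2).
Smallest index with value ≥ 1691: n = 25 (giving 1825).
Largest index with value ≤ 2821: n = 31 (giving 2821).
Indices 25 through 31: 7 terms.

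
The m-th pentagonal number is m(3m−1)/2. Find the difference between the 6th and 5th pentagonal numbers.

Consecutive pentagonal numbers differ by 3n − 2: here 3·6 − 2 = 16.

16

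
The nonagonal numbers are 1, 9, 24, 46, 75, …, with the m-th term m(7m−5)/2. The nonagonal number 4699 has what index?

Set n(7n−5)/2 = 4699, giving 7n² − 5n − 9398 = 0.
The discriminant is 25 + 56·4699 = 263169, and √263169 = 513.
So n = (5 + 513) / 14 = 518/14 = 37.
Check: 37·(7·37 − 5)/2 = 4699. ✓

37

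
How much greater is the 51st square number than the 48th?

51² = 2601 and 48² = 2304.
Difference: 2601 − 2304 = 297.

297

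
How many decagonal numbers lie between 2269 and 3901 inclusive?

The n-th decagonal number is n(4n−3).
Smallest index with value ≥ 2269: n = 25 (giving 2425).
Largest index with value ≤ 3901: n = 31 (giving 3751).
Indices 25 through 31: 7 terms.

7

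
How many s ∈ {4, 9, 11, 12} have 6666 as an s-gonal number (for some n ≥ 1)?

1

s = 4: P(4, 81) = 6561 and P(4, 82) = 6724; 6666 is not s-gonal.
s = 9: P(9, 44) = 6666. ✓
s = 11: P(11, 38) = 6365 and P(11, 39) = 6708; 6666 is not s-gonal.
s = 12: P(12, 36) = 6336 and P(12, 37) = 6697; 6666 is not s-gonal.
Hits: s ∈ {9} → 1.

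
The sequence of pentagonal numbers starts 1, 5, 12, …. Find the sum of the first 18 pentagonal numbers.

Σ i(3i−1)/2 = (3Σi² − Σi) / 2 over i = 1..18.
Σi = 171 and Σi² = 2109.
(3·2109 − 1·171) / 2 = 6156/2 = 3078.

3078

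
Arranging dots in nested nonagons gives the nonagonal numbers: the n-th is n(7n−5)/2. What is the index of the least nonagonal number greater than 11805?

Solve n(7n−5)/2 > 11805 for integer n.
The largest n with value ≤ 11805 is 58 (since 11629 ≤ 11805 < 12036), so the first above is n = 59, value 12036.

59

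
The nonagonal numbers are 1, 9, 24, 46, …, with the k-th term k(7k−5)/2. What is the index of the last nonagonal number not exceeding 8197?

48

Solve n(7n−5)/2 ≤ 8197 for integer n.
n = 48 gives 7944 ≤ 8197, while n = 49 gives 8281 > 8197; so the answer is index 48.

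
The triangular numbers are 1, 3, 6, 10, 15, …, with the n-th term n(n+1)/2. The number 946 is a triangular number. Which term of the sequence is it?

Set n(n+1)/2 = 946, giving n² + n − 1892 = 0.
So n = (-1 + 87) / 2 = 86/2 = 43.

43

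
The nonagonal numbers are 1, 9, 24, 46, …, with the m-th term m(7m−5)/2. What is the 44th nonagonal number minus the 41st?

885

44·(7·44 − 5)/2 = 6666 and 41·(7·41 − 5)/2 = 5781.
Difference: 6666 − 5781 = 885.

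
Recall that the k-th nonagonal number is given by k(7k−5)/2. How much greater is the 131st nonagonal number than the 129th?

131·(7·131 − 5)/2 = 59736 and 129·(7·129 − 5)/2 = 57921.
Difference: 59736 − 57921 = 1815.

1815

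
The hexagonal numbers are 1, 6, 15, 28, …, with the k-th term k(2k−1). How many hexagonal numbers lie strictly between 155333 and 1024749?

The n-th hexagonal number is n(2n−1).
Smallest index with value > 155333: n = 279 (giving 155403).
Largest index with value < 1024749: n = 716 (giving 1024596).
Indices 279 through 716: 438 terms.

438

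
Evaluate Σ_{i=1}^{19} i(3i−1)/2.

Σ i(3i−1)/2 = (3Σi² − Σi) / 2 over i = 1..19.
Σi = 190 and Σi² = 2470.
(3·2470 − 1·190) / 2 = 7220/2 = 3610.

3610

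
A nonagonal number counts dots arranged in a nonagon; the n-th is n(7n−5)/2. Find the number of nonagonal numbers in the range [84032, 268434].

The n-th nonagonal number is n(7n−5)/2.
Smallest index with value ≥ 84032: n = 156 (giving 84786).
Largest index with value ≤ 268434: n = 277 (giving 267859).
Indices 156 through 277: 122 terms.

122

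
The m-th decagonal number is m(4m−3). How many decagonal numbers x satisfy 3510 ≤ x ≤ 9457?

The n-th decagonal number is n(4n−3).
Smallest index with value ≥ 3510: n = 30 (giving 3510).
Largest index with value ≤ 9457: n = 49 (giving 9457).
Indices 30 through 49: 20 terms.

20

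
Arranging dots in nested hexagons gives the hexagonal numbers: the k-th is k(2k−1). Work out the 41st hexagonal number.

The 41st hexagonal number is n(2n−1) with n = 41.
41·(2·41 − 1) = 41·81 = 3321.

3321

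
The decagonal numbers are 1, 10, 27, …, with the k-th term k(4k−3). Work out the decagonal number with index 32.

The 32nd decagonal number is n(4n−3) with n = 32.
32·(4·32 − 3) = 32·125 = 4000.

4000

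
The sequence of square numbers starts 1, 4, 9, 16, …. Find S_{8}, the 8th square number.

The 8th square number is n² with n = 8.
8² = 64.

64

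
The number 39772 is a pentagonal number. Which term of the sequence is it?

Set n(3n−1)/2 = 39772, giving 3n² − n − 79544 = 0.
The discriminant is 1 + 24·39772 = 954529, and √954529 = 977.
So n = (1 + 977) / 6 = 978/6 = 163.
Check: 163·(3·163 − 1)/2 = 39772. ✓

163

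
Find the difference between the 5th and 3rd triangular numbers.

9

5·6/2 = 15 and 3·4/2 = 6.
Difference: 15 − 6 = 9.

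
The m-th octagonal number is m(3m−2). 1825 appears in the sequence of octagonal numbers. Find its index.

Set n(3n−2) = 1825, giving 3n² − 2n − 1825 = 0.
The discriminant is 4 + 12·1825 = 21904, and √21904 = 148.
So n = (2 + 148) / 6 = 150/6 = 25.

25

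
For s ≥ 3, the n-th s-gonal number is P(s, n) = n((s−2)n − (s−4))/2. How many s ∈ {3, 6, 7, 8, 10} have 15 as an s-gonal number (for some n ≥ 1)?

s = 3: P(3, 5) = 15. ✓
s = 6: P(6, 3) = 15. ✓
s = 7: P(7, 2) = 7 and P(7, 3) = 18; 15 is not s-gonal.
s = 8: P(8, 2) = 8 and P(8, 3) = 21; 15 is not s-gonal.
s = 10: P(10, 2) = 10 and P(10, 3) = 27; 15 is not s-gonal.
Hits: s ∈ {3, 6} → 2.

2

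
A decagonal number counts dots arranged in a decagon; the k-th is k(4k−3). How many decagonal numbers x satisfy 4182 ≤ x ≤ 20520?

40

The n-th decagonal number is n(4n−3).
Smallest index with value ≥ 4182: n = 33 (giving 4257).
Largest index with value ≤ 20520: n = 72 (giving 20520).
Indices 33 through 72: 40 terms.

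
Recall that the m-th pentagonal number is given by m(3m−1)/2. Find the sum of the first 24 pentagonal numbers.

7200

Σ i(3i−1)/2 = (3Σi² − Σi) / 2 over i = 1..24.
Σi = 300 and Σi² = 4900.
(3·4900 − 1·300) / 2 = 14400/2 = 7200.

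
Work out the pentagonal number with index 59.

5192

59·(3·59 − 1)/2 = 59·176/2 = 59·88 = 5192.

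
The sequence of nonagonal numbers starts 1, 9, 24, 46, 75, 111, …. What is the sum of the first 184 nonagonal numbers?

Σ i(7i−5)/2 = (7Σi² − 5Σi) / 2 over i = 1..184.
Σi = 17020 and Σi² = 2093460.
(7·2093460 − 5·17020) / 2 = 14569120/2 = 7284560.

7284560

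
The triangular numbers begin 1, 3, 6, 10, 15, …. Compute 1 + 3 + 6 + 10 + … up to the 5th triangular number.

35

Σ i(i+1)/2 = (Σi² + Σi) / 2 over i = 1..5.
Σi = 15 and Σi² = 55.
(1·55 + 1·15) / 2 = 70/2 = 35.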